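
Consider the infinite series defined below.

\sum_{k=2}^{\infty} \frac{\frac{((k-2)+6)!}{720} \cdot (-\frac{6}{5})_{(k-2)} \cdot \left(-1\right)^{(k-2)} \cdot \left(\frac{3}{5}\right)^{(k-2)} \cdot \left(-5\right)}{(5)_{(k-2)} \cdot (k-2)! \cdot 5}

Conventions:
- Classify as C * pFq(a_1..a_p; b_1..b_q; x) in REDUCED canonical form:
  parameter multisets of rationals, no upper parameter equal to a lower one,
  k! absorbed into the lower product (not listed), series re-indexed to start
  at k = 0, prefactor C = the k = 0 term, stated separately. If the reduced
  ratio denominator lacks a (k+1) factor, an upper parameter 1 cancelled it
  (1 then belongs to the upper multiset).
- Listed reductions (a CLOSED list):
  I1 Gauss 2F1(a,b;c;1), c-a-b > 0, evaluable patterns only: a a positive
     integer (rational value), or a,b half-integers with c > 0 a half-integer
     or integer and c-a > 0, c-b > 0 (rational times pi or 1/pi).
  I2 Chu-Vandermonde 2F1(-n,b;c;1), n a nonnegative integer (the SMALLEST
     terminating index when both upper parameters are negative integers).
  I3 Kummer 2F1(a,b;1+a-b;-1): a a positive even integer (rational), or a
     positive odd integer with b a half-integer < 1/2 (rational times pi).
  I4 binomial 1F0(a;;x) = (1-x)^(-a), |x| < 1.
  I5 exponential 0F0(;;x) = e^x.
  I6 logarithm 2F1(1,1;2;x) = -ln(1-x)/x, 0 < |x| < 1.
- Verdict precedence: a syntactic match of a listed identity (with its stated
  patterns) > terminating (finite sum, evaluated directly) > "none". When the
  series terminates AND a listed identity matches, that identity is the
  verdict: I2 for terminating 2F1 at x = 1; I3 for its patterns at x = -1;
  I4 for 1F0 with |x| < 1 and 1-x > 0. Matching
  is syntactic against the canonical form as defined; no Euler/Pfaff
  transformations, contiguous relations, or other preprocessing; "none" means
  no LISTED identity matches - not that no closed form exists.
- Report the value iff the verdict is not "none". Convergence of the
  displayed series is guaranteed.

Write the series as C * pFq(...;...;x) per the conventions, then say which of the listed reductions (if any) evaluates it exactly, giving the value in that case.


Classification (C = -1): 2F1 with upper {-\frac{6}{5}, 7}, lower {5}, argument x = -\frac{3}{5}. Verdict: none (x = -\frac{3}{5}): each listed identity misses the multisets {-\frac{6}{5}, 7} ; {5}.

First insight: t_0 = -1 here, and the constant factors (C = -1) combine into one prefactor.
Consecutive-term ratio: r(k) = -\frac{3}{5} * (k-\frac{6}{5}) (k+7) / [(k+5) (k+1)] - rational in k. x = -\frac{3}{5}; t_0 = -1; negate the roots.


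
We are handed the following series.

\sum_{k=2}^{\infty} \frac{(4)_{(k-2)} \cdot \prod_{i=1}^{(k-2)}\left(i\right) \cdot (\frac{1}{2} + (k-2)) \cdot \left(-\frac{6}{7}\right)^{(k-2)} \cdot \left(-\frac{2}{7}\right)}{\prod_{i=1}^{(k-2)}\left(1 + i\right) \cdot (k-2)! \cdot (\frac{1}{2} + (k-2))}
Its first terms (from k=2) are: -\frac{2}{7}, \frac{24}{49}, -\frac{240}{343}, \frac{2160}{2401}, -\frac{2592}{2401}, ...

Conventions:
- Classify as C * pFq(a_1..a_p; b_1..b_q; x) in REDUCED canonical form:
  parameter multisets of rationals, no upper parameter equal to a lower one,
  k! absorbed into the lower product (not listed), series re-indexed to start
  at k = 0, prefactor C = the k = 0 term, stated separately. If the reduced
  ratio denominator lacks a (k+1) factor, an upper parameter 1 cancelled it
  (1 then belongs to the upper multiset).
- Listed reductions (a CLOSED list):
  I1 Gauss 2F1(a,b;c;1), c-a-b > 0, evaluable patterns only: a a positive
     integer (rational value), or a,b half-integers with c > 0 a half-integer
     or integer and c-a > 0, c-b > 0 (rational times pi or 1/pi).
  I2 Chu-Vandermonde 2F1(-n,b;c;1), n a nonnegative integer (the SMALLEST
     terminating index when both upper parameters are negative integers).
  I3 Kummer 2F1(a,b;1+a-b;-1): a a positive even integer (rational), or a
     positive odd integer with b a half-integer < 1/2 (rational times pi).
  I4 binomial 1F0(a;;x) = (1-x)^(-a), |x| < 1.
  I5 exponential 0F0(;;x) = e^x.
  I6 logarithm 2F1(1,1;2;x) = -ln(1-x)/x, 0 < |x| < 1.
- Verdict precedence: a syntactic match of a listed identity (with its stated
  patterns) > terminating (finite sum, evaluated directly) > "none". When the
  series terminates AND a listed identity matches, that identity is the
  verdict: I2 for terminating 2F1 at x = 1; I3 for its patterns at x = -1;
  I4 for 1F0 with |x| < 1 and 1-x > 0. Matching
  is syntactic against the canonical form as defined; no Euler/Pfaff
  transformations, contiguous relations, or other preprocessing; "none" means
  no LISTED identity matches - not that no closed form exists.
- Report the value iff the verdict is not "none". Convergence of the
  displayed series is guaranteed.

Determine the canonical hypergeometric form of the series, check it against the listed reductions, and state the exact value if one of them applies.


Key step: t_0 = -\frac{2}{7} here, and the running product (C = -2/7) telescopes to a rising factorial.
Ratio: r(k) = -\frac{6}{7} * (k+1) (k+4) / [(k+2) (k+1)] - rational; roots negated = parameters, x = -\frac{6}{7}, C = -\frac{2}{7}.

Classification (C = -\frac{2}{7}): 2F1 with upper {1, 4}, lower {2}, argument x = -\frac{6}{7}. Verdict: none here - no I1-I6 shape fits x = -\frac{6}{7} with lower {2}.


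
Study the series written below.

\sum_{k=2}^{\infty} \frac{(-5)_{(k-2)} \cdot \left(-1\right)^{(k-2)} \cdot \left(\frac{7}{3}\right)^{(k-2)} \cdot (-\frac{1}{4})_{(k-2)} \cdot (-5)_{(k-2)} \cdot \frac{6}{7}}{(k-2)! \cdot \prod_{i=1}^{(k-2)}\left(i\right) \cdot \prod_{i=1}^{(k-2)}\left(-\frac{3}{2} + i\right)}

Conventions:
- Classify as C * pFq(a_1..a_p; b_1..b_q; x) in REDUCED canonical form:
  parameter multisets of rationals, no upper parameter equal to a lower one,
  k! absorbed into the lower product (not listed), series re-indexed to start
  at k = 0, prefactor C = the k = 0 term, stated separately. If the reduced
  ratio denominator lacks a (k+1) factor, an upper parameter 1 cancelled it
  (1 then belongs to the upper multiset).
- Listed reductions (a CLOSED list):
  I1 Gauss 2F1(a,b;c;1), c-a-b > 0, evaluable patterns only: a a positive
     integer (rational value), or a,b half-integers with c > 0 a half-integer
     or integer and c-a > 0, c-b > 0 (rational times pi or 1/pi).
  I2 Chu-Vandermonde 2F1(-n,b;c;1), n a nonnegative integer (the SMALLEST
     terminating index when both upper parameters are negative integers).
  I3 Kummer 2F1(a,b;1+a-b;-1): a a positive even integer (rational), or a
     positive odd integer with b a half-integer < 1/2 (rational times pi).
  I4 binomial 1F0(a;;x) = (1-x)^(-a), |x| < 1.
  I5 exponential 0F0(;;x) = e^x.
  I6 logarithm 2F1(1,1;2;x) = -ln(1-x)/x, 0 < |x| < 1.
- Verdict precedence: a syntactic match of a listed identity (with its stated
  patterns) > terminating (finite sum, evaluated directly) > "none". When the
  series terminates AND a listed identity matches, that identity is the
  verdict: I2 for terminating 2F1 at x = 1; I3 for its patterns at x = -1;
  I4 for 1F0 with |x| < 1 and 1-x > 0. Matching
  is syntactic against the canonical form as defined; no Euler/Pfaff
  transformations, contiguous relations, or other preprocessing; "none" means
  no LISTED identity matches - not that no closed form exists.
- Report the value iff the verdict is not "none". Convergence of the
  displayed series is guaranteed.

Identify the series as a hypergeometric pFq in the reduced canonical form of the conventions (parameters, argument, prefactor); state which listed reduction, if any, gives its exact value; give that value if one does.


Canonical form: C = \frac{6}{7} times 3F2 with upper {-5, -5, -\frac{1}{4}}, lower {-\frac{1}{2}, 1}, x = -\frac{7}{3}. Verdict: terminating at k = 5: the factor (-5)_k kills every later term; summing the 6 survivors is exact. Hence: -\frac{77305}{1008}.

Key observation: x = -\frac{7}{3} and the lower running product (C = 6/7, x = -7/3) is a rising factorial.
Adjacent-term ratio: r(k) = -\frac{7}{3} * (k-5) (k-5) (k-\frac{1}{4}) / [(k-\frac{1}{2}) (k+1) (k+1)] - poly over poly, x = -\frac{7}{3} from leading terms; C = \frac{6}{7} at k = 0.


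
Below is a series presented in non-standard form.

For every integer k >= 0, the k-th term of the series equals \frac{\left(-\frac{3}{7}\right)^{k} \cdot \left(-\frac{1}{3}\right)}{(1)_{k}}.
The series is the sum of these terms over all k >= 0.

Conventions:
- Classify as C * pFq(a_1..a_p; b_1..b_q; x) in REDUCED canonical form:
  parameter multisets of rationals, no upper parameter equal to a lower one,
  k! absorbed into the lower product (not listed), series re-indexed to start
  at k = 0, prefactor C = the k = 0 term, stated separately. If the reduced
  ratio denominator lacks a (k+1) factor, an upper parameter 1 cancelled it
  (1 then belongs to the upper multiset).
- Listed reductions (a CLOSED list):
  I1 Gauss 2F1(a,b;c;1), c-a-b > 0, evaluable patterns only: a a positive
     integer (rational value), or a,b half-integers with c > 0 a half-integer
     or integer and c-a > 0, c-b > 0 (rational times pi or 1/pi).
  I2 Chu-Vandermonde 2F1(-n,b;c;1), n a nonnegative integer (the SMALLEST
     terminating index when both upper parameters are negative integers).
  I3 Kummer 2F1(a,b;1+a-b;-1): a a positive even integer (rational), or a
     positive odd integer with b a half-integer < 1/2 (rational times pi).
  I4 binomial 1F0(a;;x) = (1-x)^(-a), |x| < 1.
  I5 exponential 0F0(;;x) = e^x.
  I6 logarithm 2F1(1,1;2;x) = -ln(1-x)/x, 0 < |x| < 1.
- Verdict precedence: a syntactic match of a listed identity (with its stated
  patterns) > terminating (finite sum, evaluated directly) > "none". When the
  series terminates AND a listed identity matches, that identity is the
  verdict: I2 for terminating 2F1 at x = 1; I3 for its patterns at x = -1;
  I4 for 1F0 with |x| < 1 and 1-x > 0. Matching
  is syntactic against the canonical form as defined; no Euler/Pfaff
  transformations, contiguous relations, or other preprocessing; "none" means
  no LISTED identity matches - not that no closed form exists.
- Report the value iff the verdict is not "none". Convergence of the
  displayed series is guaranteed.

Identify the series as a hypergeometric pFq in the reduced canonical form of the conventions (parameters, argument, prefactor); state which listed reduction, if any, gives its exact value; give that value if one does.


Canonical form: C = -\frac{1}{3} times 0F0 with upper {-}, lower {-}, x = -\frac{3}{7}. Verdict: the exponential series (I5) applies (the 0F0 exponential series at x = -\frac{3}{7}). Exact value: \left(-\frac{1}{3}\right) \cdot e^{-\frac{3}{7}}.

The tell: t_0 being -\frac{1}{3}, (1)_k (C = -1/3) is k! itself.
Term ratio: r(k) = -\frac{3}{7} * 1 / [(k+1)] - rational in k, leading ratio -\frac{3}{7}; with t_0 = -\frac{1}{3}, classification follows.


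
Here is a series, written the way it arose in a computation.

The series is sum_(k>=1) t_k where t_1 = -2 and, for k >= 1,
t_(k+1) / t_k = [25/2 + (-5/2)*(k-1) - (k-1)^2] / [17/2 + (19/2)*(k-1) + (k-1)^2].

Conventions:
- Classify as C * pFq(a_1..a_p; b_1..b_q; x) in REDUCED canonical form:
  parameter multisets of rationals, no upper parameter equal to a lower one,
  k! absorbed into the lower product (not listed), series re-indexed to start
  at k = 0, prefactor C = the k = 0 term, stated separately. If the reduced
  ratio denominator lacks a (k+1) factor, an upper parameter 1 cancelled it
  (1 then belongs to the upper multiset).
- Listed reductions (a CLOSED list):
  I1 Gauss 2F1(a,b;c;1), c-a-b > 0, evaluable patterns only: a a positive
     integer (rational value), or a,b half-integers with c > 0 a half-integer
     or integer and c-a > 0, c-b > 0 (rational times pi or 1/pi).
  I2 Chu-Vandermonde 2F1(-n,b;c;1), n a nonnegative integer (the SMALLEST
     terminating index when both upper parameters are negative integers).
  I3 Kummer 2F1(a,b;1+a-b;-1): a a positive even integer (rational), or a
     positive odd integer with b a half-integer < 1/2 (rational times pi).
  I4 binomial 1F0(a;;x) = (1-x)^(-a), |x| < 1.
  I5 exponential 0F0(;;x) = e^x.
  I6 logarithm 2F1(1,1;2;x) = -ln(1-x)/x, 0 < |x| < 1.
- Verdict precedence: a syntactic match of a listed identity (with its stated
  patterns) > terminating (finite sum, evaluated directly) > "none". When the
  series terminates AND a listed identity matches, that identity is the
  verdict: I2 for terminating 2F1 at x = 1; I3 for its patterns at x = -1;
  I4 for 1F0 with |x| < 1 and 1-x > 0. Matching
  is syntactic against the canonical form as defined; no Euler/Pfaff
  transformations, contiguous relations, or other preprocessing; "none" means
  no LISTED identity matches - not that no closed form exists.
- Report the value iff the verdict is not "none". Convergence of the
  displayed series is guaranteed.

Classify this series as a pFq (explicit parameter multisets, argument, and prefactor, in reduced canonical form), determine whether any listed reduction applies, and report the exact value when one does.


At argument -1: a 2F1 with upper {-5/2, 5}, lower {17/2}, scaled by C = -2. Verdict at x = -1: the Kummer evaluation I3 matches (x = -1; c = 17/2 equals 1+a-b for upper {-5/2, 5}: listed pattern). Its exact value is (-135135/65536) * pi.

Key step: t_0 being -2, the expanded ratio factors over Q; C = -2, roots give parameters.
Adjacent-term ratio: r(k) = (-1) * (k-5/2) (k+5) / [(k+17/2) (k+1)] ; factor over Q: parameters, x = (-1), and C = -2.


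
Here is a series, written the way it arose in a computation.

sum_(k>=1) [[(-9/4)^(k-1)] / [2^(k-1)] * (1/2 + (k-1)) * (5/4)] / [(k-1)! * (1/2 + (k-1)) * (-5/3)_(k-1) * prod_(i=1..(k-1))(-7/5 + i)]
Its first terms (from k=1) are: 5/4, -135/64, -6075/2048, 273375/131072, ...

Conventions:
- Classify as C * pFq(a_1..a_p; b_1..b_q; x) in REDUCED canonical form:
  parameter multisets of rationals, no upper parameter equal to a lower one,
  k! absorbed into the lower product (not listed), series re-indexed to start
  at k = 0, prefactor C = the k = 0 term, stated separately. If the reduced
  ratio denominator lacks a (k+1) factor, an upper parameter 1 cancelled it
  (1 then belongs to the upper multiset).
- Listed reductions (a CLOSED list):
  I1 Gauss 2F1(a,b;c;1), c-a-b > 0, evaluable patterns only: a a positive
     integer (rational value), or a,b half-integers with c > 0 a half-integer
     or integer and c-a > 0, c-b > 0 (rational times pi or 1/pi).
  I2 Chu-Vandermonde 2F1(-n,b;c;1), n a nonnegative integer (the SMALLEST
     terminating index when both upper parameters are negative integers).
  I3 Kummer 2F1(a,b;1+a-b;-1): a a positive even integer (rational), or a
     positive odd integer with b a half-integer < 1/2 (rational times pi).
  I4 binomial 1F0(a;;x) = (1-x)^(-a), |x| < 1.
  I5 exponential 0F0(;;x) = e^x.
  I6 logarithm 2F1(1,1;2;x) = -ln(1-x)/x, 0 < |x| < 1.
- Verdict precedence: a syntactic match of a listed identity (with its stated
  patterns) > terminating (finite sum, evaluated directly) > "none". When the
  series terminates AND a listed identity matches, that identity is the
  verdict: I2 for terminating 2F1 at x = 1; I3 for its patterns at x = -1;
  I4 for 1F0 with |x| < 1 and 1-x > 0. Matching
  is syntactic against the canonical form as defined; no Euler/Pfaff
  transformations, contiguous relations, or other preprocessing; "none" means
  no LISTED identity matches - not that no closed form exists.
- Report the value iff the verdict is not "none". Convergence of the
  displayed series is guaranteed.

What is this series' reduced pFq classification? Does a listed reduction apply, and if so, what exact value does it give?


At argument -9/8: a 0F2 with upper {-}, lower {-5/3, -2/5}, scaled by C = 5/4. Verdict: none. Every listed pattern misses the 0F2 form at -9/8, upper {-}.

Key observation: with t_0 = 5/4, the lower running product (prefactor 5/4) is a rising factorial.
Adjacent-term ratio: r(k) = (-9/8) * 1 / [(k-5/3) (k-2/5) (k+1)] - rational in k. x = (-9/8); t_0 = 5/4; negate the roots.


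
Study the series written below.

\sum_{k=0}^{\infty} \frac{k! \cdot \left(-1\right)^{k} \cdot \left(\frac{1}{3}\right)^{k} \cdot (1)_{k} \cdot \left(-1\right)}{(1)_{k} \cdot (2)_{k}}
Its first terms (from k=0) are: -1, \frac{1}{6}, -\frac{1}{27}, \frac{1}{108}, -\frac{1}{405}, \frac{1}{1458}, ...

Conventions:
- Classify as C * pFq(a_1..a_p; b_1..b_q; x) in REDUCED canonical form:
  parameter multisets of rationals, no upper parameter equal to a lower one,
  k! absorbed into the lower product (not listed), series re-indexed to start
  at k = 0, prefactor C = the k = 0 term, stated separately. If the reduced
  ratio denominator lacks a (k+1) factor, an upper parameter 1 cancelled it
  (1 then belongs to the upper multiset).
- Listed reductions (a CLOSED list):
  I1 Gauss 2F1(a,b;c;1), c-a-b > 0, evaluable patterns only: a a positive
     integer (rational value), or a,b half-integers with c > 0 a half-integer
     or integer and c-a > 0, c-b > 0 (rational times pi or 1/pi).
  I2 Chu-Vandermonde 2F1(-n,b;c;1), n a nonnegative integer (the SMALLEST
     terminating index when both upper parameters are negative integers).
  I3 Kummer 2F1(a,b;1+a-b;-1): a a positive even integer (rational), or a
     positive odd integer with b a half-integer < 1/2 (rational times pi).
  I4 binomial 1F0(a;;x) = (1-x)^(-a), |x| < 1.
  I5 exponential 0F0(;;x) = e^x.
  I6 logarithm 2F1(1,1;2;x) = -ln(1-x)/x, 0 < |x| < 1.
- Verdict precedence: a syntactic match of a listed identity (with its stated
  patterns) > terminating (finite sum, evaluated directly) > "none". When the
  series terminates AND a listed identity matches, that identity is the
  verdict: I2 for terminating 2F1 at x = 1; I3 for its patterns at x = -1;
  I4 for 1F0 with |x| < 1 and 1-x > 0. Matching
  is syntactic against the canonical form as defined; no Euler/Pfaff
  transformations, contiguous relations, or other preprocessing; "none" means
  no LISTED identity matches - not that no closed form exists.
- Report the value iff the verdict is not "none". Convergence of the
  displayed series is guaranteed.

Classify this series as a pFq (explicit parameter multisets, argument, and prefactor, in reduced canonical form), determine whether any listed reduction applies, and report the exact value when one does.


Structural cue: t_0 being -1, the (-1)^k factor (C = -1, x = -1/3) folds into the argument's sign.
Ratio: r(k) = -\frac{1}{3} * (k+1) (k+1) / [(k+2) (k+1)] ; factor over Q: parameters, x = -\frac{1}{3}, and C = -1.

With C = -1: the canonical form is 2F1(1, 1; 2; -\frac{1}{3}). Verdict at x = -\frac{1}{3}: logarithm (I6) matches (the logarithm: parameters (1,1;2), x = -\frac{1}{3}). Exact value: \left(-3\right) \cdot \ln\left(\frac{4}{3}\right).


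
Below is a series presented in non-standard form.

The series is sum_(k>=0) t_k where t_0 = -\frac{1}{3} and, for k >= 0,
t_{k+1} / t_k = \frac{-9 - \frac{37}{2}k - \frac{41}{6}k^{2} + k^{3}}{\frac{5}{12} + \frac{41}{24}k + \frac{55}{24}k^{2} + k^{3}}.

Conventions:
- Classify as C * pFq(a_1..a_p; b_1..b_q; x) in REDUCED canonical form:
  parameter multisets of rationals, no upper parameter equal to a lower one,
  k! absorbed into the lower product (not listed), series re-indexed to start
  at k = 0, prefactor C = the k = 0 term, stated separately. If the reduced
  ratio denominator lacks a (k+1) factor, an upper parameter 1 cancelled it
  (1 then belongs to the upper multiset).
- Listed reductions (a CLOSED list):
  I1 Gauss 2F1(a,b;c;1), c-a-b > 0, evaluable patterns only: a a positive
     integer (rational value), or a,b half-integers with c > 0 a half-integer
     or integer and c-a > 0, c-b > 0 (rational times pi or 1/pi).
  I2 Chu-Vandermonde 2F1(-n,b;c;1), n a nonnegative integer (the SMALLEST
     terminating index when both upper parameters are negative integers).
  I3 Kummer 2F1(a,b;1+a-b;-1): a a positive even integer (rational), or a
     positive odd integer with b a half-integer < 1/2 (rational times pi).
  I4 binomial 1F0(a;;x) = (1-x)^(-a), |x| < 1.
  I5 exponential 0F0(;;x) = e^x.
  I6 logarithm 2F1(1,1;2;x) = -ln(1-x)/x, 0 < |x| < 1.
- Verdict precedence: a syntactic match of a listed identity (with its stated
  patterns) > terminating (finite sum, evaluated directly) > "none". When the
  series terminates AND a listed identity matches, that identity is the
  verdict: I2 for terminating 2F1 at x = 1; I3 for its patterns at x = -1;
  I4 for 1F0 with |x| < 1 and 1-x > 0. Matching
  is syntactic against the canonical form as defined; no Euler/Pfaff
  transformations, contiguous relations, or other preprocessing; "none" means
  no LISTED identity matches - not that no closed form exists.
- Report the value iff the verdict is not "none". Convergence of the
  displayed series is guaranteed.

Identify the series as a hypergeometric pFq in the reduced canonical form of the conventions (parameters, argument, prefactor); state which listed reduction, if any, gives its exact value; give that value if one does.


Reduced: x = 1, 2F1, upper = {-9, \frac{3}{2}}, lower = {\frac{5}{8}}, C = -\frac{1}{3}. Verdict: Chu-Vandermonde (I2) applies (terminating 2F1 at x = 1 with n = 9, b = 3/2, c = \frac{5}{8}). Its exact value is \frac{7137977}{3111701073}.

The tell: t_0 = -\frac{1}{3} here, and the expanded ratio factors over Q; prefactor -1/3, roots give parameters.
Consecutive-term ratio: r(k) = 1 * (k-9) (k+\frac{3}{2}) / [(k+\frac{5}{8}) (k+1)] - poly over poly, x = 1 from leading terms; C = -\frac{1}{3} at k = 0.


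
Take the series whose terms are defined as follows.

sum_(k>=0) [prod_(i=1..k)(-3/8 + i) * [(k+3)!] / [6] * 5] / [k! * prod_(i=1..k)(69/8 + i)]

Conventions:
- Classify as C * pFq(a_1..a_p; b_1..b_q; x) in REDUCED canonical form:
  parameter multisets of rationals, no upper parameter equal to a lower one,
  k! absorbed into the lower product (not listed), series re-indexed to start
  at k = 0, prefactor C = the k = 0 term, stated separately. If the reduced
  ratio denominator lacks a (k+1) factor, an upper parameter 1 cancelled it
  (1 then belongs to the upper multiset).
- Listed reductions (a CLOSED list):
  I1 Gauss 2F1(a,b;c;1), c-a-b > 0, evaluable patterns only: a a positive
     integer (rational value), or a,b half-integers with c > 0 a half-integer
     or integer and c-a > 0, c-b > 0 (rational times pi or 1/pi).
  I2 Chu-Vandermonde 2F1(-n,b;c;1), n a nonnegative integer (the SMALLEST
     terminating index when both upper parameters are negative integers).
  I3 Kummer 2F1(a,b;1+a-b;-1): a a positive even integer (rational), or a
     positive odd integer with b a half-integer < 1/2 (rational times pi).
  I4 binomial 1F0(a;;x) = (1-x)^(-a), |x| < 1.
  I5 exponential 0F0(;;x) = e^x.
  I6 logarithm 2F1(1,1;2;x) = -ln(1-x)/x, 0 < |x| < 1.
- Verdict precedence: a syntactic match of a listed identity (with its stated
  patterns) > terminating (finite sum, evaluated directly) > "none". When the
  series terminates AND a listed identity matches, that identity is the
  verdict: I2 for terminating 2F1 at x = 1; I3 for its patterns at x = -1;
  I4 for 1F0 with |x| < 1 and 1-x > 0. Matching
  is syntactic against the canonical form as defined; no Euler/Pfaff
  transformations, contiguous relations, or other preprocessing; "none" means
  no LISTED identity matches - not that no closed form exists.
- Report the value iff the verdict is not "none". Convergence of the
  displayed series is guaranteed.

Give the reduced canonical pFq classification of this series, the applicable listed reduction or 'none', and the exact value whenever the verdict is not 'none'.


The series (x = 1) is 2F1: upper {5/8, 4}, lower {77/8}, prefactor 5. Verdict: Gauss's theorem (I1) matches (x = 1: the Gamma ratio telescopes since c-a-b = 5 > 0 and a = 4 in Z>0). Value: 3346155/458752.

First insight: x = 1 and the factorial ratio (C = 5) (k+a-1)!/(a-1)! is a rising factorial (a)_k.
Ratio: r(k) = 1 * (k+5/8) (k+4) / [(k+77/8) (k+1)] - rational in k. x = 1; t_0 = 5; negate the roots.


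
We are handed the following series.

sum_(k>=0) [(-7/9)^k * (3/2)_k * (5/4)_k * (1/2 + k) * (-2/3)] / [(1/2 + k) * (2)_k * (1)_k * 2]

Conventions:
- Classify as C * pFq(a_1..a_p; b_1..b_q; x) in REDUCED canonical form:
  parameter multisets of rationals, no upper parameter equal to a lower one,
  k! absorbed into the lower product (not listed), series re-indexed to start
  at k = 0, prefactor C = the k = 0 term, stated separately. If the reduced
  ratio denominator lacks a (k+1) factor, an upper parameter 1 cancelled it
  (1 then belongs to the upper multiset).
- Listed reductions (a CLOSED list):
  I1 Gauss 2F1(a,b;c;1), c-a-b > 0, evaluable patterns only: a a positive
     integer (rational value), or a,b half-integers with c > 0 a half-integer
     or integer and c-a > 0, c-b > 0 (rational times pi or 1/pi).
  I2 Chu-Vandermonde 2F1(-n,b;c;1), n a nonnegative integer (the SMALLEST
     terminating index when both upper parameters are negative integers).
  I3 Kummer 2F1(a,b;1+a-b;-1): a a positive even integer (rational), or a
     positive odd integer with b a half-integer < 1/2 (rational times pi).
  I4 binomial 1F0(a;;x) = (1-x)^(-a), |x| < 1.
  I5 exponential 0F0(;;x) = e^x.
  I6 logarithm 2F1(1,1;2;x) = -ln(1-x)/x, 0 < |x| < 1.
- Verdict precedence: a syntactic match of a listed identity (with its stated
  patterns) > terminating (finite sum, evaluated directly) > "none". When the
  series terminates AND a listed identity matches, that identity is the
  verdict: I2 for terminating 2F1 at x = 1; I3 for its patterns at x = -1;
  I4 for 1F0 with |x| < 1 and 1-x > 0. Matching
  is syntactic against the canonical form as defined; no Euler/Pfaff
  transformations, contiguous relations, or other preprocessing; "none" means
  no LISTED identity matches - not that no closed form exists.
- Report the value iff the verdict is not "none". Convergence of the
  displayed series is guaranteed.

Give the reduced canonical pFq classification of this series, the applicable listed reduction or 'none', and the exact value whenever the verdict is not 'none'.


Classification (C = -1/3): 2F1 with upper {5/4, 3/2}, lower {2}, argument x = -7/9. Verdict: none. No listed pattern accepts 2F1(5/4, 3/2; 2; -7/9).

The tell: x = (-7/9) and (1)_k (C = -1/3) is k! itself.
Step ratio: r(k) = (-7/9) * (k+5/4) (k+3/2) / [(k+2) (k+1)] - rational; roots negated = parameters, x = (-7/9), C = -1/3.


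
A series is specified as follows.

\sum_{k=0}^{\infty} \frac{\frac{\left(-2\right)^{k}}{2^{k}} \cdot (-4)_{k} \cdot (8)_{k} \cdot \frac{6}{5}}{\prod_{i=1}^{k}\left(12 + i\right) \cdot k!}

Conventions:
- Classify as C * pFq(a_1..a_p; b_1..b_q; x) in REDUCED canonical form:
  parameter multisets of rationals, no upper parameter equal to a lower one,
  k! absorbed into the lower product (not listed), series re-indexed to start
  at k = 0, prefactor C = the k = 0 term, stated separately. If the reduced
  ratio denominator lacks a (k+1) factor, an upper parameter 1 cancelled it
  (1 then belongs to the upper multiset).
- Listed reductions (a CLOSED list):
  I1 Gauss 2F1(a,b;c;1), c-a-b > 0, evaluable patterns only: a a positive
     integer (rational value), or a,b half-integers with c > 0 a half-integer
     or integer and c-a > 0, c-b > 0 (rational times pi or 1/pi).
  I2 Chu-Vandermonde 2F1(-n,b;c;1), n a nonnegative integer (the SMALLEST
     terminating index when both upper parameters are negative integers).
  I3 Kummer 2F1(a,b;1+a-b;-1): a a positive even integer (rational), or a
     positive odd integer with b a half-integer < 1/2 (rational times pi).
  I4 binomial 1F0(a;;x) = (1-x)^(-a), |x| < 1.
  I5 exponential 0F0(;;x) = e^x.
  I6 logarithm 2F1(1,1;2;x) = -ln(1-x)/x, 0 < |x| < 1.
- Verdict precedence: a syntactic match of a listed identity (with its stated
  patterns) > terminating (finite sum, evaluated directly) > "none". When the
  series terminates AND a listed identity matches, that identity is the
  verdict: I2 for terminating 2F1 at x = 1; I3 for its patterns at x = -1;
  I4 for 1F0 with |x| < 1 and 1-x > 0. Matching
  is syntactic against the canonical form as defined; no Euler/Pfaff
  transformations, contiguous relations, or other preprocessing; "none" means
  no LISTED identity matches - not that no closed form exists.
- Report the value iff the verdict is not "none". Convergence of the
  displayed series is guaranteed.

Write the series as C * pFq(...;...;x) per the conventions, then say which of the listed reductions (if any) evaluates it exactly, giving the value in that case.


Canonical form: C = \frac{6}{5} times 2F1 with upper {-4, 8}, lower {13}, x = -1. Verdict: the Kummer evaluation I3 fires (x = -1; c = 13 equals 1+a-b for upper {-4, 8}: listed pattern). Value: \frac{297}{35}.

Key step: from the first term \frac{6}{5}: the two k-th powers (C = 6/5, x = -1) combine into one argument.
Ratio: r(k) = -1 * (k-4) (k+8) / [(k+13) (k+1)] - rational in k, leading ratio -1; with t_0 = \frac{6}{5}, classification follows.


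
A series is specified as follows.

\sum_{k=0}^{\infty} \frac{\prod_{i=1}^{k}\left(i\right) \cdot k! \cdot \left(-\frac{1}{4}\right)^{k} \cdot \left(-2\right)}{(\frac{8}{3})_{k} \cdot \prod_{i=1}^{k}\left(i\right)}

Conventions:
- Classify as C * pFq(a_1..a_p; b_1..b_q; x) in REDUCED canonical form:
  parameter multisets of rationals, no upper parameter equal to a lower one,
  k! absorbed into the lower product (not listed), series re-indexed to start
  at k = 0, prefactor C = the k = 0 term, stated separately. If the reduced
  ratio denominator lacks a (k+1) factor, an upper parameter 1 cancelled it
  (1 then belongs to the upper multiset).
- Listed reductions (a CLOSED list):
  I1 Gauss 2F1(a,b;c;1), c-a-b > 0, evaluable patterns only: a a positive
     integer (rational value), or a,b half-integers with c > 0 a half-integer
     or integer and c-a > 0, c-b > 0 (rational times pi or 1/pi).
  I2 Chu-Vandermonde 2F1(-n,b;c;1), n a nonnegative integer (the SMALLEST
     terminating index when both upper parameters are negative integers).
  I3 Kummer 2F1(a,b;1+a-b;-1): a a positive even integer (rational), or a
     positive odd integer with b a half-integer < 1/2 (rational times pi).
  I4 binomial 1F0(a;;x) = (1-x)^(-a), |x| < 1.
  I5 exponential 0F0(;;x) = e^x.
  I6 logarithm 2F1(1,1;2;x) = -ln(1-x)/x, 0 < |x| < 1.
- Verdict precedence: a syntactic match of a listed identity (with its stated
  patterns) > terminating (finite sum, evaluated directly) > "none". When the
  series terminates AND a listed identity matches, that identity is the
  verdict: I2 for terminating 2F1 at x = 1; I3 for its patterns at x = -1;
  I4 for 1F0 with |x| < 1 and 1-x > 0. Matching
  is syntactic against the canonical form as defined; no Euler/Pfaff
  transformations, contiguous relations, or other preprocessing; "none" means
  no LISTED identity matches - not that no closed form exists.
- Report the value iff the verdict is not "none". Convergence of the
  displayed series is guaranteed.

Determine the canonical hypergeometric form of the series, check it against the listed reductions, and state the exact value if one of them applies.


Structural cue: with t_0 = -2, the product of the first k integers (C = -2, x = -1/4) is k!.
Adjacent-term ratio: r(k) = -\frac{1}{4} * (k+1) (k+1) / [(k+\frac{8}{3}) (k+1)] ; factor over Q: parameters, x = -\frac{1}{4}, and C = -2.

With C = -2: the canonical form is 2F1(1, 1; \frac{8}{3}; -\frac{1}{4}). Verdict: none here - no I1-I6 shape fits x = -\frac{1}{4} with lower {\frac{8}{3}}.


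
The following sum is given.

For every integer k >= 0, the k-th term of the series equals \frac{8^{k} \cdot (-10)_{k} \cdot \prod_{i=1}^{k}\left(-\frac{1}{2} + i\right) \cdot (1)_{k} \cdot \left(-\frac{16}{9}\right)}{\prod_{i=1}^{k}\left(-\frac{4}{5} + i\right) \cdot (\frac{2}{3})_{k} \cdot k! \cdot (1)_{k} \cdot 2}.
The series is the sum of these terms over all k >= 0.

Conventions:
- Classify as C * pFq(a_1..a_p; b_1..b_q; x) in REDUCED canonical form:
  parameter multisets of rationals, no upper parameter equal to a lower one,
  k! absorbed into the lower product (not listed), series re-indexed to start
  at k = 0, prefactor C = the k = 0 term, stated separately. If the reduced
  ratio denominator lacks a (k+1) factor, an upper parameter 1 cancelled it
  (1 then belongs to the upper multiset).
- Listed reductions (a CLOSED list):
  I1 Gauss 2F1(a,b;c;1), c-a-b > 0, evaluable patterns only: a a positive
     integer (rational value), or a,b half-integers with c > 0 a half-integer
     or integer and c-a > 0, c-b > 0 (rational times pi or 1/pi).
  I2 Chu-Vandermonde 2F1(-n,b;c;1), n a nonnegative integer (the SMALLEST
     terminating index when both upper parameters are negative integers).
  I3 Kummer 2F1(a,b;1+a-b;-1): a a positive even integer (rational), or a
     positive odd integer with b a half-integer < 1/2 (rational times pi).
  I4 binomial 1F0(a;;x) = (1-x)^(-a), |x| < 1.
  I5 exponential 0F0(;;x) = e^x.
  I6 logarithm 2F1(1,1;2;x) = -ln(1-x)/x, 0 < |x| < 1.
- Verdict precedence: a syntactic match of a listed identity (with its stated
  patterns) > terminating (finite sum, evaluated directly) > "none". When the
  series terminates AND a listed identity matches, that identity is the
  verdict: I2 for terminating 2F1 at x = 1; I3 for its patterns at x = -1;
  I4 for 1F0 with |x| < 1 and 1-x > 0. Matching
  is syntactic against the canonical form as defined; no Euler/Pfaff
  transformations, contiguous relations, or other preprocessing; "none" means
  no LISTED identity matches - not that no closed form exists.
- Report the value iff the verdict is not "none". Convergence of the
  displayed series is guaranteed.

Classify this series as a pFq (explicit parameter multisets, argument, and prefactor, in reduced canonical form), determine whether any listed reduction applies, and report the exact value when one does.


Classification (C = -\frac{8}{9}): 2F2 with upper {-10, \frac{1}{2}}, lower {\frac{1}{5}, \frac{2}{3}}, argument x = 8. Verdict: terminating - no listed pattern fits, but -10 in the upper list cuts the series at k = 10; direct evaluation. Hence: -\frac{1674549087320656}{32848641538713}.

Key step: t_0 = -\frac{8}{9} here, and the running product (prefactor -8/9) telescopes to a rising factorial.
Consecutive-term ratio: r(k) = 8 * (k-10) (k+\frac{1}{2}) / [(k+\frac{1}{5}) (k+\frac{2}{3}) (k+1)] - poly over poly, x = 8 from leading terms; C = -\frac{8}{9} at k = 0.


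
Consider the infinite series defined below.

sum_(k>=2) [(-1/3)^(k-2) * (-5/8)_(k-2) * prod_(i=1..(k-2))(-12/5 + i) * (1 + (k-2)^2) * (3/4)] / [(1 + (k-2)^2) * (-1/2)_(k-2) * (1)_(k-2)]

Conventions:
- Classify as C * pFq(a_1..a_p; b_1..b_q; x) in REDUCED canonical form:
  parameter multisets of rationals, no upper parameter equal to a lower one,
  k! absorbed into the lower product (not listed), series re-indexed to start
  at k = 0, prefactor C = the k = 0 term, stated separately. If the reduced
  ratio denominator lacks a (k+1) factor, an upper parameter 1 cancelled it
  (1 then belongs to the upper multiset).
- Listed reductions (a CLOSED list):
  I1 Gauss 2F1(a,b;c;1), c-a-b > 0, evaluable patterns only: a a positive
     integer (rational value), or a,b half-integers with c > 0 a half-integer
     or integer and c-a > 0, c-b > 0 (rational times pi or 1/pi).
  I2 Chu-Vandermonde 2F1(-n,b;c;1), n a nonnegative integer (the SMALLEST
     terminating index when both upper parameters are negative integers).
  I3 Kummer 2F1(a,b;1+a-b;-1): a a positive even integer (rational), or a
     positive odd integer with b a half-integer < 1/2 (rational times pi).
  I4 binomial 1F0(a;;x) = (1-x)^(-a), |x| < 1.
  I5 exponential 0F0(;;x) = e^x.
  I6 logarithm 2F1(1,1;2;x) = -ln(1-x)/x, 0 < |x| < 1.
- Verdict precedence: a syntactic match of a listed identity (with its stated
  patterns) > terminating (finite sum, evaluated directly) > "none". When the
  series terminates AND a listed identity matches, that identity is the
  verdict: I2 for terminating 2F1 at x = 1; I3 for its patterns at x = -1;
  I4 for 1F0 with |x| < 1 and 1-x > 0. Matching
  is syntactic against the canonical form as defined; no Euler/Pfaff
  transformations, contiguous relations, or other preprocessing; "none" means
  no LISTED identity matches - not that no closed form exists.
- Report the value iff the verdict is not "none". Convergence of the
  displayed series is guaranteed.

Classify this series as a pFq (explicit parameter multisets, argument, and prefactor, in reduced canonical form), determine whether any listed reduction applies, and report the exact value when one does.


Key step: from the first term 3/4: the running product (C = 3/4) telescopes to a rising factorial.
Term ratio: r(k) = (-1/3) * (k-7/5) (k-5/8) / [(k-1/2) (k+1)] - rational in k. x = (-1/3); t_0 = 3/4; negate the roots.

The series (x = -1/3) is 2F1: upper {-7/5, -5/8}, lower {-1/2}, prefactor 3/4. Verdict: none. No listed pattern accepts 2F1(-7/5, -5/8; -1/2; -1/3).


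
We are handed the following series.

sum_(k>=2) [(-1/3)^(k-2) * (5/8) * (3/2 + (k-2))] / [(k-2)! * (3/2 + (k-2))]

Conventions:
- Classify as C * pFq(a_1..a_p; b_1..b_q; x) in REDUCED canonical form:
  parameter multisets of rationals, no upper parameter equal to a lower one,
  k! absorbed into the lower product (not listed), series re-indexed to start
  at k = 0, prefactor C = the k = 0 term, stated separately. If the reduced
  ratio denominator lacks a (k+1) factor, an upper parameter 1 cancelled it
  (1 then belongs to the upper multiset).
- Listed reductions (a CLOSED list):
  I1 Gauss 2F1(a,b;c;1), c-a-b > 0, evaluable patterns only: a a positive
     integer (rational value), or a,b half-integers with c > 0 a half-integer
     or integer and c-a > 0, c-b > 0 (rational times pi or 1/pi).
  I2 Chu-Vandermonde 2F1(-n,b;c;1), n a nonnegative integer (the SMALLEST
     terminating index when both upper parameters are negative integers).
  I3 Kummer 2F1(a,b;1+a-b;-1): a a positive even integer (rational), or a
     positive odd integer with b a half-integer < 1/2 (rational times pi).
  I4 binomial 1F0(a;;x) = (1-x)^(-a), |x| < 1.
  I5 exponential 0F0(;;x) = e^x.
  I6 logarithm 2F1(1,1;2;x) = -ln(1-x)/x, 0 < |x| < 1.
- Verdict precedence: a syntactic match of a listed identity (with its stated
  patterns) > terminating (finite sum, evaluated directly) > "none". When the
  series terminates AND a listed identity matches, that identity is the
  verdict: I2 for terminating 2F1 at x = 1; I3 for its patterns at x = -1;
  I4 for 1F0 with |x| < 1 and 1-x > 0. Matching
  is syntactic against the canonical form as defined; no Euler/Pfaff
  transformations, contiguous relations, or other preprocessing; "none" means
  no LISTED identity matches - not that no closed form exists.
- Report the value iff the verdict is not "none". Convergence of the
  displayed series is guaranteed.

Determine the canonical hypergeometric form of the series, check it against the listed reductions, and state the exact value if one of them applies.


The tell: x = (-1/3) and the factor k + 3/2 cancels (top and bottom), leaving C = 5/8, x = -1/3.
Step ratio: r(k) = (-1/3) * 1 / [(k+1)] - poly over poly, x = (-1/3) from leading terms; C = 5/8 at k = 0.

At argument -1/3: a 0F0 with upper {-}, lower {-}, scaled by C = 5/8. Verdict: the I5 exponential reduction applies (the 0F0 exponential series at x = -1/3). Hence: (5/8) * e^(-1/3).


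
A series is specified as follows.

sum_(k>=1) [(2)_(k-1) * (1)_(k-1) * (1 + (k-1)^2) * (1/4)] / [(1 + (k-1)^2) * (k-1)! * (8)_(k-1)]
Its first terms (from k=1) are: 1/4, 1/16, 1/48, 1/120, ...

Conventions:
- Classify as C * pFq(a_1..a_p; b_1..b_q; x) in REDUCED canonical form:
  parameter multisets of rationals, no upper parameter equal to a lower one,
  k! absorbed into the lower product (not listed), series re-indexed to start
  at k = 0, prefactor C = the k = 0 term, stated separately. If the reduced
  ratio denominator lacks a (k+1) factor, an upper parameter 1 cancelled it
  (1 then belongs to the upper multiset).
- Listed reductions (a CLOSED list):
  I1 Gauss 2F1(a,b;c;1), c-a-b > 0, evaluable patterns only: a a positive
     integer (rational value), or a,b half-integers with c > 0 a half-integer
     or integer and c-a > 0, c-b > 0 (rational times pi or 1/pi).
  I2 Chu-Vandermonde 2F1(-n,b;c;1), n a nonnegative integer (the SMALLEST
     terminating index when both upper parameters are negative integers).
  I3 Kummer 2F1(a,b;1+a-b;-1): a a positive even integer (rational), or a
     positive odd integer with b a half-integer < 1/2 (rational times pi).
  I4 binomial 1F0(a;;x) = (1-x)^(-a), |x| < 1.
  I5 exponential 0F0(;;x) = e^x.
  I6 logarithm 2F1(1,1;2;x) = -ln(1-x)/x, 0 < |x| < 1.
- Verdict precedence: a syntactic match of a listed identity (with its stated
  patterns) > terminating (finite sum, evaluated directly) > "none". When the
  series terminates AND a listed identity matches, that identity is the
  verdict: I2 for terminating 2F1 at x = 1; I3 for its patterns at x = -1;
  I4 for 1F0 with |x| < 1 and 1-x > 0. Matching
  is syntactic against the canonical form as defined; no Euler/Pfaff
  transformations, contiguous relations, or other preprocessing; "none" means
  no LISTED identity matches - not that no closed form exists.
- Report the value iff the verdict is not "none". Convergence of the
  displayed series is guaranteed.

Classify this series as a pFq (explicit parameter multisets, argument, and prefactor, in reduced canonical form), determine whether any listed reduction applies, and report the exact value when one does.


Prefactor 1/4, argument 1: 2F1 with upper {1, 2} over lower {8}. Verdict: the Gauss summation I1 fires (x = 1: the Gamma ratio telescopes since c-a-b = 5 > 0 and a = 1 in Z>0). Value: 7/20.

Key observation: from the first term 1/4: striking the common factor k^2 + 1 reduces the term (prefactor 1/4).
Term ratio: r(k) = 1 * (k+1) (k+2) / [(k+8) (k+1)] - rational; roots negated = parameters, x = 1, C = 1/4.
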